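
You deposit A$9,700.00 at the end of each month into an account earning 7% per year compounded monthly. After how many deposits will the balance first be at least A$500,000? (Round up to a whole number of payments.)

Periodic rate r = 0.07/12 per month; n is counted in months.
Ordinary annuity FV: 500,000 = 9,700 × [((1+r)^n − 1)/r].
(1+r)^n = 1 + 500,000 × r / 9,700, so n = ln(1 + 500,000·r/9,700) / ln(1+r) = 45.20.
Round up to a whole number of payments: n = 46.

46 payments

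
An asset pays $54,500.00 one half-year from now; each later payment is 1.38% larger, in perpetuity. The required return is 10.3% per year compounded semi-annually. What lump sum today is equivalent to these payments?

Periodic rate r = 0.103/2 per half-year.
Growing perpetuity (Gordon): PV = PMT₁ / (r − g) = 54,500 / (r − 0.0138) = $1,445,623.34.

$1,445,623.34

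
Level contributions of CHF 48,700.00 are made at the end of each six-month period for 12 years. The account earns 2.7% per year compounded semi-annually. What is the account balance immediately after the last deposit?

This is an ordinary annuity: 24 deposits of CHF 48,700.00 at the end of each six-month period.
Periodic rate r = 0.027/2 per half-year; n is counted in half-years.
FV = PMT × [((1+r)^n − 1)/r] = 48,700 × [(1+r)^24 − 1] / r = CHF 1,369,565.37

CHF 1,369,565.37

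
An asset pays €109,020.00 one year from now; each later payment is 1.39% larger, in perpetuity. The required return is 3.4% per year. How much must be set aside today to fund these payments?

€5,423,880.60

Periodic rate r = 0.034 per year.
Growing perpetuity (Gordon): PV = PMT₁ / (r − g) = 109,020 / (r − 0.0139) = €5,423,880.60.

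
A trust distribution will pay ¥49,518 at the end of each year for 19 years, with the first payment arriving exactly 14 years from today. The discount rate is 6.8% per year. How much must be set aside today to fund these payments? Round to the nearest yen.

Ordinary annuity of 19 payments, first payment at period 14.
Periodic rate r = 0.068 per year.
The ordinary-annuity PV formula values the stream one period before the first payment (period 13); discount that back 13 periods:
PV₀ = 49,518 × [1 − (1+r)^−19] / r × (1+r)^−13 = ¥220,909

¥220,909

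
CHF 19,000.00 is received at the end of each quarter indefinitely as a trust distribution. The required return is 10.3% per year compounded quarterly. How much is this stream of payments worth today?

Periodic rate r = 0.103/4 per quarter.
Level perpetuity: PV = PMT / r = 19,000 / (0.103/4) = CHF 737,864.08.

CHF 737,864.08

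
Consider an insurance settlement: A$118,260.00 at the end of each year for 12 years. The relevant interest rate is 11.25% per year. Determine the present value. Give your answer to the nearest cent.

This is an ordinary annuity: 12 payments of A$118,260.00 at the end of each year.
Periodic rate r = 0.1125 per year.
PV = PMT × [(1 − (1+r)^−n)/r] = 118,260 × [1 − (1+r)^−12] / r = A$758,727.45

A$758,727.45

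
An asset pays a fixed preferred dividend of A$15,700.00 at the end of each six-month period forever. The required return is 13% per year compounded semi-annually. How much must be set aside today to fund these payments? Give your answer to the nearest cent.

Periodic rate r = 0.13/2 per half-year.
Level perpetuity: PV = PMT / r = 15,700 / (0.13/2) = A$241,538.46.

A$241,538.46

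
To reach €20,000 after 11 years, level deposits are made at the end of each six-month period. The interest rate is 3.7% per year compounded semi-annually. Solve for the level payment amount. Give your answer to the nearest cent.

Level ordinary annuity; solve FV = PMT × [((1+r)^n − 1)/r] for PMT.
Periodic rate r = 0.037/2 per half-year; n is counted in half-years.
With n = 22: PMT = 20,000 / ([((1+r)^n − 1)/r]) = €744.88

€744.88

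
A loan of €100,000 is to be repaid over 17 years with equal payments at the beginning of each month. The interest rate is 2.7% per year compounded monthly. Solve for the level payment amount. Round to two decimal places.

Level annuity due; solve PV = PMT × [(1 − (1+r)^−n)/r] × (1+r) for PMT.
Periodic rate r = 0.027/12 per month; n is counted in months.
With n = 204: PMT = 100,000 / ([(1 − (1+r)^−n)/r] × (1+r)) = €610.44

€610.44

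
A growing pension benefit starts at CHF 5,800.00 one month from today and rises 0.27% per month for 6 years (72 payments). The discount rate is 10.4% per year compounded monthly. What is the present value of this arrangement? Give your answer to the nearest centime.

Periodic rate r = 0.104/12 per month; n is counted in months.
Growing ordinary annuity: PV = PMT₁ × [1 − ((1+g)/(1+r))^n] / (r − g) = 5,800 × [1 − ((1+0.0027)/(1+r))^72] / (r − 0.0027) = CHF 337,938.75.

CHF 337,938.75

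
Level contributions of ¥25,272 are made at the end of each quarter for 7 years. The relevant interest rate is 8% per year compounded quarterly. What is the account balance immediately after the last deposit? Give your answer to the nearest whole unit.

¥936,358

This is an ordinary annuity: 28 deposits of ¥25,272 at the end of each quarter.
Periodic rate r = 0.08/4 per quarter; n is counted in quarters.
FV = PMT × [((1+r)^n − 1)/r] = 25,272 × [(1+r)^28 − 1] / r = ¥936,358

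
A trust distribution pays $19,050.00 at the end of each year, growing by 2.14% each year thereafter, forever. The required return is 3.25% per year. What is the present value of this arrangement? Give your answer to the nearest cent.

$1,716,216.22

Periodic rate r = 0.0325 per year.
Growing perpetuity (Gordon): PV = PMT₁ / (r − g) = 19,050 / (r − 0.0214) = $1,716,216.22.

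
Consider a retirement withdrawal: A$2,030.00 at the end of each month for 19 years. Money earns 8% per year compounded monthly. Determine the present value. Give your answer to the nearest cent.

This is an ordinary annuity: 228 payments of A$2,030.00 at the end of each month.
Periodic rate r = 0.08/12 per month; n is counted in months.
PV = PMT × [(1 − (1+r)^−n)/r] = 2,030 × [1 − (1+r)^−228] / r = A$237,565.45

A$237,565.45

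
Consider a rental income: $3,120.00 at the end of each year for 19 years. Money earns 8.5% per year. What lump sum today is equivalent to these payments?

$28,915.29

This is an ordinary annuity: 19 payments of $3,120.00 at the end of each year.
Periodic rate r = 0.085 per year.
PV = PMT × [(1 − (1+r)^−n)/r] = 3,120 × [1 − (1+r)^−19] / r = $28,915.29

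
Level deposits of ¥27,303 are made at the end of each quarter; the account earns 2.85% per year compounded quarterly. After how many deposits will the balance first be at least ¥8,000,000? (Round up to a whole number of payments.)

Periodic rate r = 0.0285/4 per quarter; n is counted in quarters.
Ordinary annuity FV: 8,000,000 = 27,303 × [((1+r)^n − 1)/r].
(1+r)^n = 1 + 8,000,000 × r / 27,303, so n = ln(1 + 8,000,000·r/27,303) / ln(1+r) = 158.80.
Round up to a whole number of payments: n = 159.

159 payments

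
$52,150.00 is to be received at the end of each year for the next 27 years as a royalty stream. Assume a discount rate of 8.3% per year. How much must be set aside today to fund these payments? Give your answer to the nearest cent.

This is an ordinary annuity: 27 payments of $52,150.00 at the end of each year.
Periodic rate r = 0.083 per year.
PV = PMT × [(1 − (1+r)^−n)/r] = 52,150 × [1 − (1+r)^−27] / r = $555,332.58

$555,332.58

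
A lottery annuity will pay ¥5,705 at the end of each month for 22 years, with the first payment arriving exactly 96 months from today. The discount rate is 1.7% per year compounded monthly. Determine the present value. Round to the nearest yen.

¥1,097,776

Ordinary annuity of 264 payments, first payment at period 96.
Periodic rate r = 0.017/12 per month; n is counted in months.
The ordinary-annuity PV formula values the stream one period before the first payment (period 95); discount that back 95 periods:
PV₀ = 5,705 × [1 − (1+r)^−264] / r × (1+r)^−95 = ¥1,097,776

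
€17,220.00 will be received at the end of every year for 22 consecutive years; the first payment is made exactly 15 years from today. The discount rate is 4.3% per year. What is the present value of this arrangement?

€134,149.33

Ordinary annuity of 22 payments, first payment at period 15.
Periodic rate r = 0.043 per year.
The ordinary-annuity PV formula values the stream one period before the first payment (period 14); discount that back 14 periods:
PV₀ = 17,220 × [1 − (1+r)^−22] / r × (1+r)^−14 = €134,149.33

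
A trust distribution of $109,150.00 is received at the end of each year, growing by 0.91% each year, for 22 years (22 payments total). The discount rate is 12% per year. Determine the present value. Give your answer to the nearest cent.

$884,943.11

Periodic rate r = 0.12 per year.
Growing ordinary annuity: PV = PMT₁ × [1 − ((1+g)/(1+r))^n] / (r − g) = 109,150 × [1 − ((1+0.0091)/(1+r))^22] / (r − 0.0091) = $884,943.11.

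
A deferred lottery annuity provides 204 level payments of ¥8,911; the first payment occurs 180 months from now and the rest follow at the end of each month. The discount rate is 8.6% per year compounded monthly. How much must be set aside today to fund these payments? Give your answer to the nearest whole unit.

Ordinary annuity of 204 payments, first payment at period 180.
Periodic rate r = 0.086/12 per month; n is counted in months.
The ordinary-annuity PV formula values the stream one period before the first payment (period 179); discount that back 179 periods:
PV₀ = 8,911 × [1 − (1+r)^−204] / r × (1+r)^−179 = ¥265,628

¥265,628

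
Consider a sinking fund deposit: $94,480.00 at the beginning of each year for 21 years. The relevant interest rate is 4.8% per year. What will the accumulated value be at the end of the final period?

$3,458,556.85

This is an annuity due: 21 deposits of $94,480.00 at the beginning of each year.
Periodic rate r = 0.048 per year.
FV = PMT × [((1+r)^n − 1)/r] × (1+r) = 94,480 × [(1+r)^21 − 1] / r × (1+r) = $3,458,556.85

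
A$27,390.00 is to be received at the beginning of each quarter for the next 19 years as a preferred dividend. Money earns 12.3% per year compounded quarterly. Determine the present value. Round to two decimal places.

A$826,236.38

This is an annuity due: 76 payments of A$27,390.00 at the beginning of each quarter.
Periodic rate r = 0.123/4 per quarter; n is counted in quarters.
PV = PMT × [(1 − (1+r)^−n)/r] × (1+r) = 27,390 × [1 − (1+r)^−76] / r × (1+r) = A$826,236.38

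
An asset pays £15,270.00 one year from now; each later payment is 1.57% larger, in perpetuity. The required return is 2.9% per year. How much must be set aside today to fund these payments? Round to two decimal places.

£1,148,120.30

Periodic rate r = 0.029 per year.
Growing perpetuity (Gordon): PV = PMT₁ / (r − g) = 15,270 / (r − 0.0157) = £1,148,120.30.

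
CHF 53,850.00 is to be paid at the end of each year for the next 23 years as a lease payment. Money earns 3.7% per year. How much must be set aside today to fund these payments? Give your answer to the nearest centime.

CHF 824,342.60

This is an ordinary annuity: 23 payments of CHF 53,850.00 at the end of each year.
Periodic rate r = 0.037 per year.
PV = PMT × [(1 − (1+r)^−n)/r] = 53,850 × [1 − (1+r)^−23] / r = CHF 824,342.60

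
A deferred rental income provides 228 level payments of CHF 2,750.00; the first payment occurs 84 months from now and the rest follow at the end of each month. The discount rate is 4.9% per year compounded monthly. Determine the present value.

CHF 290,569.40

Ordinary annuity of 228 payments, first payment at period 84.
Periodic rate r = 0.049/12 per month; n is counted in months.
The ordinary-annuity PV formula values the stream one period before the first payment (period 83); discount that back 83 periods:
PV₀ = 2,750 × [1 − (1+r)^−228] / r × (1+r)^−83 = CHF 290,569.40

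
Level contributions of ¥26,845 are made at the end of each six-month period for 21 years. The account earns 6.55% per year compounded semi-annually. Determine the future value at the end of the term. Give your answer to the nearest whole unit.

This is an ordinary annuity: 42 deposits of ¥26,845 at the end of each six-month period.
Periodic rate r = 0.0655/2 per half-year; n is counted in half-years.
FV = PMT × [((1+r)^n − 1)/r] = 26,845 × [(1+r)^42 − 1] / r = ¥2,353,163

¥2,353,163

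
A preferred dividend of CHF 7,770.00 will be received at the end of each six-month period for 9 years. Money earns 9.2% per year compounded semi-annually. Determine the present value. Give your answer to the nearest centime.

CHF 93,734.68

This is an ordinary annuity: 18 payments of CHF 7,770.00 at the end of each six-month period.
Periodic rate r = 0.092/2 per half-year; n is counted in half-years.
PV = PMT × [(1 − (1+r)^−n)/r] = 7,770 × [1 − (1+r)^−18] / r = CHF 93,734.68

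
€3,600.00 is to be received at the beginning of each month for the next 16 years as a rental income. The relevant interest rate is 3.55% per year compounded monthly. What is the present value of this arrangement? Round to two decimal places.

€528,314.82

This is an annuity due: 192 payments of €3,600.00 at the beginning of each month.
Periodic rate r = 0.0355/12 per month; n is counted in months.
PV = PMT × [(1 − (1+r)^−n)/r] × (1+r) = 3,600 × [1 − (1+r)^−192] / r × (1+r) = €528,314.82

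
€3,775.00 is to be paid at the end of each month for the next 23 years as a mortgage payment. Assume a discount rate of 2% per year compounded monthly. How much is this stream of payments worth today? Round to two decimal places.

€834,594.93

This is an ordinary annuity: 276 payments of €3,775.00 at the end of each month.
Periodic rate r = 0.02/12 per month; n is counted in months.
PV = PMT × [(1 − (1+r)^−n)/r] = 3,775 × [1 − (1+r)^−276] / r = €834,594.93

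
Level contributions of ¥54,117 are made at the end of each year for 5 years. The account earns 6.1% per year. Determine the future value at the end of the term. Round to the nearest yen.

¥305,672

This is an ordinary annuity: 5 deposits of ¥54,117 at the end of each year.
Periodic rate r = 0.061 per year.
FV = PMT × [((1+r)^n − 1)/r] = 54,117 × [(1+r)^5 − 1] / r = ¥305,672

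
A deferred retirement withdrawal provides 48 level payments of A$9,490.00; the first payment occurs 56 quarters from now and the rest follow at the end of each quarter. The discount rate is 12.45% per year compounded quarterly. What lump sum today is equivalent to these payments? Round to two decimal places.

Ordinary annuity of 48 payments, first payment at period 56.
Periodic rate r = 0.1245/4 per quarter; n is counted in quarters.
The ordinary-annuity PV formula values the stream one period before the first payment (period 55); discount that back 55 periods:
PV₀ = 9,490 × [1 − (1+r)^−48] / r × (1+r)^−55 = A$43,523.66

A$43,523.66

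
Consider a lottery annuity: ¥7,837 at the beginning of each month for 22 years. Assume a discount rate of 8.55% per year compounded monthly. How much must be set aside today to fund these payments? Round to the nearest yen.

This is an annuity due: 264 payments of ¥7,837 at the beginning of each month.
Periodic rate r = 0.0855/12 per month; n is counted in months.
PV = PMT × [(1 − (1+r)^−n)/r] × (1+r) = 7,837 × [1 − (1+r)^−264] / r × (1+r) = ¥937,772

¥937,772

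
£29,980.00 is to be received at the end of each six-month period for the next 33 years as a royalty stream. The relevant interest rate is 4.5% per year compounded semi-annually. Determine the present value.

£1,025,633.95

This is an ordinary annuity: 66 payments of £29,980.00 at the end of each six-month period.
Periodic rate r = 0.045/2 per half-year; n is counted in half-years.
PV = PMT × [(1 − (1+r)^−n)/r] = 29,980 × [1 − (1+r)^−66] / r = £1,025,633.95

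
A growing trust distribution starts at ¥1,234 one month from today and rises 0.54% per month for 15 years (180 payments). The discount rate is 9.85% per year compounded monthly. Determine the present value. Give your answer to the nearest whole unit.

Periodic rate r = 0.0985/12 per month; n is counted in months.
Growing ordinary annuity: PV = PMT₁ × [1 − ((1+g)/(1+r))^n] / (r − g) = 1,234 × [1 − ((1+0.0054)/(1+r))^180] / (r − 0.0054) = ¥173,448.

¥173,448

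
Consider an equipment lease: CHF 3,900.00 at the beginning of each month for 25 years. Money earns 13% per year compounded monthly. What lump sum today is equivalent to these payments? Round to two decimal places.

This is an annuity due: 300 payments of CHF 3,900.00 at the beginning of each month.
Periodic rate r = 0.13/12 per month; n is counted in months.
PV = PMT × [(1 − (1+r)^−n)/r] × (1+r) = 3,900 × [1 − (1+r)^−300] / r × (1+r) = CHF 349,541.28

CHF 349,541.28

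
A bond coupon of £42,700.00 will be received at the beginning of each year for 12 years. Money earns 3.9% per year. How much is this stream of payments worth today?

£418,797.98

This is an annuity due: 12 payments of £42,700.00 at the beginning of each year.
Periodic rate r = 0.039 per year.
PV = PMT × [(1 − (1+r)^−n)/r] × (1+r) = 42,700 × [1 − (1+r)^−12] / r × (1+r) = £418,797.98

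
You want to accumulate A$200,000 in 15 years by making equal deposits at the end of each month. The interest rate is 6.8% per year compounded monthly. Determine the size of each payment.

Level ordinary annuity; solve FV = PMT × [((1+r)^n − 1)/r] for PMT.
Periodic rate r = 0.068/12 per month; n is counted in months.
With n = 180: PMT = 200,000 / ([((1+r)^n − 1)/r]) = A$642.03

A$642.03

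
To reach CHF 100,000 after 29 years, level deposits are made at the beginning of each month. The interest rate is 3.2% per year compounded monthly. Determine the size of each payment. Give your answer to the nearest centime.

CHF 174.25

Level annuity due; solve FV = PMT × [((1+r)^n − 1)/r] × (1+r) for PMT.
Periodic rate r = 0.032/12 per month; n is counted in months.
With n = 348: PMT = 100,000 / ([((1+r)^n − 1)/r] × (1+r)) = CHF 174.25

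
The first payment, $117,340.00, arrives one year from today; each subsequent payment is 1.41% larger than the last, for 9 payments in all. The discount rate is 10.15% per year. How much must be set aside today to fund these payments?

Periodic rate r = 0.1015 per year.
Growing ordinary annuity: PV = PMT₁ × [1 − ((1+g)/(1+r))^n] / (r − g) = 117,340 × [1 − ((1+0.0141)/(1+r))^9] / (r − 0.0141) = $704,591.57.

$704,591.57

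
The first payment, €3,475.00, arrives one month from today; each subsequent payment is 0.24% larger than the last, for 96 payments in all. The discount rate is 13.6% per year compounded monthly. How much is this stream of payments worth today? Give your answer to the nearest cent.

Periodic rate r = 0.136/12 per month; n is counted in months.
Growing ordinary annuity: PV = PMT₁ × [1 − ((1+g)/(1+r))^n] / (r − g) = 3,475 × [1 − ((1+0.0024)/(1+r))^96] / (r − 0.0024) = €223,023.17.

€223,023.17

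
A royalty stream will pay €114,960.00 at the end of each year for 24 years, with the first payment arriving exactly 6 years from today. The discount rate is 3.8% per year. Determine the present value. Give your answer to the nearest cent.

Ordinary annuity of 24 payments, first payment at period 6.
Periodic rate r = 0.038 per year.
The ordinary-annuity PV formula values the stream one period before the first payment (period 5); discount that back 5 periods:
PV₀ = 114,960 × [1 − (1+r)^−24] / r × (1+r)^−5 = €1,484,847.27

€1,484,847.27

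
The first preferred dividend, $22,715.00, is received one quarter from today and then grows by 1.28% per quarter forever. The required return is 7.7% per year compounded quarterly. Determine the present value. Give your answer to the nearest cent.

$3,521,705.43

Periodic rate r = 0.077/4 per quarter.
Growing perpetuity (Gordon): PV = PMT₁ / (r − g) = 22,715 / (r − 0.0128) = $3,521,705.43.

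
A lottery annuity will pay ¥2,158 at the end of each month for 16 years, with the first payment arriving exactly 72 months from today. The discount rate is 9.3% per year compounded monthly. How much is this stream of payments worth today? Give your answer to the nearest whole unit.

¥124,397

Ordinary annuity of 192 payments, first payment at period 72.
Periodic rate r = 0.093/12 per month; n is counted in months.
The ordinary-annuity PV formula values the stream one period before the first payment (period 71); discount that back 71 periods:
PV₀ = 2,158 × [1 − (1+r)^−192] / r × (1+r)^−71 = ¥124,397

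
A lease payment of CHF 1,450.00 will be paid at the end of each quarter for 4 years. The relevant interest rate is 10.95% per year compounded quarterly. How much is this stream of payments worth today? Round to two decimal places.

CHF 18,584.54

This is an ordinary annuity: 16 payments of CHF 1,450.00 at the end of each quarter.
Periodic rate r = 0.1095/4 per quarter; n is counted in quarters.
PV = PMT × [(1 − (1+r)^−n)/r] = 1,450 × [1 − (1+r)^−16] / r = CHF 18,584.54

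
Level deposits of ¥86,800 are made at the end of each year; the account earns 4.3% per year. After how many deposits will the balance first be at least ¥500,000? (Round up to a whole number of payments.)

6 payments

Periodic rate r = 0.043 per year.
Ordinary annuity FV: 500,000 = 86,800 × [((1+r)^n − 1)/r].
(1+r)^n = 1 + 500,000 × r / 86,800, so n = ln(1 + 500,000·r/86,800) / ln(1+r) = 5.26.
Round up to a whole number of payments: n = 6.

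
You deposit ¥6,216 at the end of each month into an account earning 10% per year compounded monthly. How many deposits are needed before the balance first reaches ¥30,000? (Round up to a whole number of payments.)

5 payments

Periodic rate r = 0.1/12 per month; n is counted in months.
Ordinary annuity FV: 30,000 = 6,216 × [((1+r)^n − 1)/r].
(1+r)^n = 1 + 30,000 × r / 6,216, so n = ln(1 + 30,000·r/6,216) / ln(1+r) = 4.75.
Round up to a whole number of payments: n = 5.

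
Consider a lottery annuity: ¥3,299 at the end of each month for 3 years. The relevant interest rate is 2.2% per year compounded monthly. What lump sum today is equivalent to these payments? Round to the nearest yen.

This is an ordinary annuity: 36 payments of ¥3,299 at the end of each month.
Periodic rate r = 0.022/12 per month; n is counted in months.
PV = PMT × [(1 − (1+r)^−n)/r] = 3,299 × [1 − (1+r)^−36] / r = ¥114,828

¥114,828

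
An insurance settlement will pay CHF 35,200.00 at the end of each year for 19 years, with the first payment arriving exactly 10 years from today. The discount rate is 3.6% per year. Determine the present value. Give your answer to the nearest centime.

CHF 347,999.68

Ordinary annuity of 19 payments, first payment at period 10.
Periodic rate r = 0.036 per year.
The ordinary-annuity PV formula values the stream one period before the first payment (period 9); discount that back 9 periods:
PV₀ = 35,200 × [1 − (1+r)^−19] / r × (1+r)^−9 = CHF 347,999.68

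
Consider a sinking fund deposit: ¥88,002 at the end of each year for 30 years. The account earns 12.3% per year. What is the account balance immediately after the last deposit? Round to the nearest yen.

This is an ordinary annuity: 30 deposits of ¥88,002 at the end of each year.
Periodic rate r = 0.123 per year.
FV = PMT × [((1+r)^n − 1)/r] = 88,002 × [(1+r)^30 − 1] / r = ¥22,510,841

¥22,510,841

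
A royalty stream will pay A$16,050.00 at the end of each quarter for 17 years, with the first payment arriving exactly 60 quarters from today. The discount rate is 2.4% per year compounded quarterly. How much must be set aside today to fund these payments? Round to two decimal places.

A$628,148.43

Ordinary annuity of 68 payments, first payment at period 60.
Periodic rate r = 0.024/4 per quarter; n is counted in quarters.
The ordinary-annuity PV formula values the stream one period before the first payment (period 59); discount that back 59 periods:
PV₀ = 16,050 × [1 − (1+r)^−68] / r × (1+r)^−59 = A$628,148.43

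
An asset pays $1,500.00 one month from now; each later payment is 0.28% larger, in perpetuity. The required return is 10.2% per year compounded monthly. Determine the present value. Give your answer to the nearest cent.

Periodic rate r = 0.102/12 per month.
Growing perpetuity (Gordon): PV = PMT₁ / (r − g) = 1,500 / (r − 0.0028) = $263,157.89.

$263,157.89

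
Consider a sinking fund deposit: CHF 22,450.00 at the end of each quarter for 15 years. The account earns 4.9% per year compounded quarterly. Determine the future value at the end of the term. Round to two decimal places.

CHF 1,972,283.17

This is an ordinary annuity: 60 deposits of CHF 22,450.00 at the end of each quarter.
Periodic rate r = 0.049/4 per quarter; n is counted in quarters.
FV = PMT × [((1+r)^n − 1)/r] = 22,450 × [(1+r)^60 − 1] / r = CHF 1,972,283.17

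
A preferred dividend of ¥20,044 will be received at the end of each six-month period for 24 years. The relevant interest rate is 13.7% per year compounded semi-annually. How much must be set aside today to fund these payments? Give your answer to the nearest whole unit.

¥280,448

This is an ordinary annuity: 48 payments of ¥20,044 at the end of each six-month period.
Periodic rate r = 0.137/2 per half-year; n is counted in half-years.
PV = PMT × [(1 − (1+r)^−n)/r] = 20,044 × [1 − (1+r)^−48] / r = ¥280,448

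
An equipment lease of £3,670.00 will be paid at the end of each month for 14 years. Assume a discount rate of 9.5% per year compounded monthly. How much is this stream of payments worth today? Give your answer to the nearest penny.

£340,329.09

This is an ordinary annuity: 168 payments of £3,670.00 at the end of each month.
Periodic rate r = 0.095/12 per month; n is counted in months.
PV = PMT × [(1 − (1+r)^−n)/r] = 3,670 × [1 − (1+r)^−168] / r = £340,329.09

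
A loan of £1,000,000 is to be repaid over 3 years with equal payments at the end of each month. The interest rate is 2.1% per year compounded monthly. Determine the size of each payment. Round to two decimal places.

£28,686.26

Level ordinary annuity; solve PV = PMT × [(1 − (1+r)^−n)/r] for PMT.
Periodic rate r = 0.021/12 per month; n is counted in months.
With n = 36: PMT = 1,000,000 / ([(1 − (1+r)^−n)/r]) = £28,686.26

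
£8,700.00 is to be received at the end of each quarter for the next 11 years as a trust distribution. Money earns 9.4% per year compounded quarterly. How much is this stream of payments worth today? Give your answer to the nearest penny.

£236,987.65

This is an ordinary annuity: 44 payments of £8,700.00 at the end of each quarter.
Periodic rate r = 0.094/4 per quarter; n is counted in quarters.
PV = PMT × [(1 − (1+r)^−n)/r] = 8,700 × [1 − (1+r)^−44] / r = £236,987.65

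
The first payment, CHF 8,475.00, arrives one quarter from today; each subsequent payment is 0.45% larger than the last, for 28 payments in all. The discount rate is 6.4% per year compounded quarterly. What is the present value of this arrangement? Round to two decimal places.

CHF 201,139.64

Periodic rate r = 0.064/4 per quarter; n is counted in quarters.
Growing ordinary annuity: PV = PMT₁ × [1 − ((1+g)/(1+r))^n] / (r − g) = 8,475 × [1 − ((1+0.0045)/(1+r))^28] / (r − 0.0045) = CHF 201,139.64.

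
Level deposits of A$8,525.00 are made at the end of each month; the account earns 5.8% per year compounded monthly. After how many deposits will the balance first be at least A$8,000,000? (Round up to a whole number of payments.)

Periodic rate r = 0.058/12 per month; n is counted in months.
Ordinary annuity FV: 8,000,000 = 8,525 × [((1+r)^n − 1)/r].
(1+r)^n = 1 + 8,000,000 × r / 8,525, so n = ln(1 + 8,000,000·r/8,525) / ln(1+r) = 354.90.
Round up to a whole number of payments: n = 355.

355 payments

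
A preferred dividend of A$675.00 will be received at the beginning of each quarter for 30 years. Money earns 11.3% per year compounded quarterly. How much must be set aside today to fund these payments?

This is an annuity due: 120 payments of A$675.00 at the beginning of each quarter.
Periodic rate r = 0.113/4 per quarter; n is counted in quarters.
PV = PMT × [(1 − (1+r)^−n)/r] × (1+r) = 675 × [1 − (1+r)^−120] / r × (1+r) = A$23,700.77

A$23,700.77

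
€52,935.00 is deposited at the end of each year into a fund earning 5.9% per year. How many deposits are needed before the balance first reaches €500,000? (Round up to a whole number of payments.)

8 payments

Periodic rate r = 0.059 per year.
Ordinary annuity FV: 500,000 = 52,935 × [((1+r)^n − 1)/r].
(1+r)^n = 1 + 500,000 × r / 52,935, so n = ln(1 + 500,000·r/52,935) / ln(1+r) = 7.73.
Round up to a whole number of payments: n = 8.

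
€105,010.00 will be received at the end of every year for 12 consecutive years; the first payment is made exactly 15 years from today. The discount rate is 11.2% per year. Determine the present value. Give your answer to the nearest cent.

Ordinary annuity of 12 payments, first payment at period 15.
Periodic rate r = 0.112 per year.
The ordinary-annuity PV formula values the stream one period before the first payment (period 14); discount that back 14 periods:
PV₀ = 105,010 × [1 − (1+r)^−12] / r × (1+r)^−14 = €152,770.53

€152,770.53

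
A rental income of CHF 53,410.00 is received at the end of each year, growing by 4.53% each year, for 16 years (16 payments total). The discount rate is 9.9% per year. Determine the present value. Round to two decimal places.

CHF 548,388.48

Periodic rate r = 0.099 per year.
Growing ordinary annuity: PV = PMT₁ × [1 − ((1+g)/(1+r))^n] / (r − g) = 53,410 × [1 − ((1+0.0453)/(1+r))^16] / (r − 0.0453) = CHF 548,388.48.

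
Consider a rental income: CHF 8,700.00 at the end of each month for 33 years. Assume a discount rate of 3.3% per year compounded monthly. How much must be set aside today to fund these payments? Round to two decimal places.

This is an ordinary annuity: 396 payments of CHF 8,700.00 at the end of each month.
Periodic rate r = 0.033/12 per month; n is counted in months.
PV = PMT × [(1 − (1+r)^−n)/r] = 8,700 × [1 − (1+r)^−396] / r = CHF 2,097,312.86

CHF 2,097,312.86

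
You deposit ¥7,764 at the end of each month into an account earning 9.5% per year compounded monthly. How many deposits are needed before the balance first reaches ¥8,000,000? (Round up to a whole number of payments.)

Periodic rate r = 0.095/12 per month; n is counted in months.
Ordinary annuity FV: 8,000,000 = 7,764 × [((1+r)^n − 1)/r].
(1+r)^n = 1 + 8,000,000 × r / 7,764, so n = ln(1 + 8,000,000·r/7,764) / ln(1+r) = 280.84.
Round up to a whole number of payments: n = 281.

281 payments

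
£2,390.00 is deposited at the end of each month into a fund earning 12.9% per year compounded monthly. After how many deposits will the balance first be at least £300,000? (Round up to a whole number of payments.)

Periodic rate r = 0.129/12 per month; n is counted in months.
Ordinary annuity FV: 300,000 = 2,390 × [((1+r)^n − 1)/r].
(1+r)^n = 1 + 300,000 × r / 2,390, so n = ln(1 + 300,000·r/2,390) / ln(1+r) = 79.88.
Round up to a whole number of payments: n = 80.

80 payments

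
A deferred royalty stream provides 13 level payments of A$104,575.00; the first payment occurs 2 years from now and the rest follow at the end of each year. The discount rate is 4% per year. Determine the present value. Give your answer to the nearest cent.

Ordinary annuity of 13 payments, first payment at period 2.
Periodic rate r = 0.04 per year.
The ordinary-annuity PV formula values the stream one period before the first payment (period 1); discount that back 1 periods:
PV₀ = 104,575 × [1 − (1+r)^−13] / r × (1+r)^−1 = A$1,004,085.70

A$1,004,085.70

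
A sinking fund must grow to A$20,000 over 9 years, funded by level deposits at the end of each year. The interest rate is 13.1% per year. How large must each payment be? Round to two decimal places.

A$1,291.88

Level ordinary annuity; solve FV = PMT × [((1+r)^n − 1)/r] for PMT.
Periodic rate r = 0.131 per year.
With n = 9: PMT = 20,000 / ([((1+r)^n − 1)/r]) = A$1,291.88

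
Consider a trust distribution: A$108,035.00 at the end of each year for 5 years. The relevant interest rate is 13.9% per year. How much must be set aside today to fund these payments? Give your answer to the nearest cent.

This is an ordinary annuity: 5 payments of A$108,035.00 at the end of each year.
Periodic rate r = 0.139 per year.
PV = PMT × [(1 − (1+r)^−n)/r] = 108,035 × [1 − (1+r)^−5] / r = A$371,786.05

A$371,786.05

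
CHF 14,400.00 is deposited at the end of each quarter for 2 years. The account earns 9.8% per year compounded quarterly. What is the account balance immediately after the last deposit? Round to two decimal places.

CHF 125,577.56

This is an ordinary annuity: 8 deposits of CHF 14,400.00 at the end of each quarter.
Periodic rate r = 0.098/4 per quarter; n is counted in quarters.
FV = PMT × [((1+r)^n − 1)/r] = 14,400 × [(1+r)^8 − 1] / r = CHF 125,577.56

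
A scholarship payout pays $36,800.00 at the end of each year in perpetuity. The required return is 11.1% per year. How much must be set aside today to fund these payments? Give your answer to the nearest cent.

$331,531.53

Periodic rate r = 0.111 per year.
Level perpetuity: PV = PMT / r = 36,800 / (0.111) = $331,531.53.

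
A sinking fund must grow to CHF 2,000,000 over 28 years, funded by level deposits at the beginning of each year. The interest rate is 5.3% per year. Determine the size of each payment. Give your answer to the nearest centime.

CHF 31,010.60

Level annuity due; solve FV = PMT × [((1+r)^n − 1)/r] × (1+r) for PMT.
Periodic rate r = 0.053 per year.
With n = 28: PMT = 2,000,000 / ([((1+r)^n − 1)/r] × (1+r)) = CHF 31,010.60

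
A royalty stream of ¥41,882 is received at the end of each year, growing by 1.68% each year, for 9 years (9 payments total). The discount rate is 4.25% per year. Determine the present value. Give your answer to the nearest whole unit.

¥327,894

Periodic rate r = 0.0425 per year.
Growing ordinary annuity: PV = PMT₁ × [1 − ((1+g)/(1+r))^n] / (r − g) = 41,882 × [1 − ((1+0.0168)/(1+r))^9] / (r − 0.0168) = ¥327,894.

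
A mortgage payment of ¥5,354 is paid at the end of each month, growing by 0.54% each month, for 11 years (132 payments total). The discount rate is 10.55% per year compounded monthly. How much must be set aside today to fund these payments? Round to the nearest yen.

Periodic rate r = 0.1055/12 per month; n is counted in months.
Growing ordinary annuity: PV = PMT₁ × [1 − ((1+g)/(1+r))^n] / (r − g) = 5,354 × [1 − ((1+0.0054)/(1+r))^132] / (r − 0.0054) = ¥566,526.

¥566,526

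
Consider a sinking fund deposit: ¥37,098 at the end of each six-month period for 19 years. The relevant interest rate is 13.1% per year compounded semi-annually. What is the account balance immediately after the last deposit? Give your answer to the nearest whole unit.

This is an ordinary annuity: 38 deposits of ¥37,098 at the end of each six-month period.
Periodic rate r = 0.131/2 per half-year; n is counted in half-years.
FV = PMT × [((1+r)^n − 1)/r] = 37,098 × [(1+r)^38 − 1] / r = ¥5,745,233

¥5,745,233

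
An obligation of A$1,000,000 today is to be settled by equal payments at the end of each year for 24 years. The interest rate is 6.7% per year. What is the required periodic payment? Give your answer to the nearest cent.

Level ordinary annuity; solve PV = PMT × [(1 − (1+r)^−n)/r] for PMT.
Periodic rate r = 0.067 per year.
With n = 24: PMT = 1,000,000 / ([(1 − (1+r)^−n)/r]) = A$84,905.67

A$84,905.67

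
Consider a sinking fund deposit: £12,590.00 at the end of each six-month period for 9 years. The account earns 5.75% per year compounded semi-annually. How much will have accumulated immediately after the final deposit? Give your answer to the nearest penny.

This is an ordinary annuity: 18 deposits of £12,590.00 at the end of each six-month period.
Periodic rate r = 0.0575/2 per half-year; n is counted in half-years.
FV = PMT × [((1+r)^n − 1)/r] = 12,590 × [(1+r)^18 − 1] / r = £291,485.93

£291,485.93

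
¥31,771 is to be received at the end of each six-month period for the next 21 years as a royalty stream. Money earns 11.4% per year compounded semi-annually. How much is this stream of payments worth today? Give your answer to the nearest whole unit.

¥503,060

This is an ordinary annuity: 42 payments of ¥31,771 at the end of each six-month period.
Periodic rate r = 0.114/2 per half-year; n is counted in half-years.
PV = PMT × [(1 − (1+r)^−n)/r] = 31,771 × [1 − (1+r)^−42] / r = ¥503,060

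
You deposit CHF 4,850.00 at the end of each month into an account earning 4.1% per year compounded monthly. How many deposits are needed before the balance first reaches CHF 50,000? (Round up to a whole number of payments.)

11 payments

Periodic rate r = 0.041/12 per month; n is counted in months.
Ordinary annuity FV: 50,000 = 4,850 × [((1+r)^n − 1)/r].
(1+r)^n = 1 + 50,000 × r / 4,850, so n = ln(1 + 50,000·r/4,850) / ln(1+r) = 10.15.
Round up to a whole number of payments: n = 11.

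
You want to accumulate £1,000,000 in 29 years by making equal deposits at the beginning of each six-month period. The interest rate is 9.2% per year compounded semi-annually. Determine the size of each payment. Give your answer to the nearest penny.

£3,496.33

Level annuity due; solve FV = PMT × [((1+r)^n − 1)/r] × (1+r) for PMT.
Periodic rate r = 0.092/2 per half-year; n is counted in half-years.
With n = 58: PMT = 1,000,000 / ([((1+r)^n − 1)/r] × (1+r)) = £3,496.33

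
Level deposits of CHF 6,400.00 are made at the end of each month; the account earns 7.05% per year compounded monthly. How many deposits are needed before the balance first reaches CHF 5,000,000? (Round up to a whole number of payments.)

294 payments

Periodic rate r = 0.0705/12 per month; n is counted in months.
Ordinary annuity FV: 5,000,000 = 6,400 × [((1+r)^n − 1)/r].
(1+r)^n = 1 + 5,000,000 × r / 6,400, so n = ln(1 + 5,000,000·r/6,400) / ln(1+r) = 293.79.
Round up to a whole number of payments: n = 294.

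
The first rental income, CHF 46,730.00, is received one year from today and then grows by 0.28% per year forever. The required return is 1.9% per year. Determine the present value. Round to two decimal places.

CHF 2,884,567.90

Periodic rate r = 0.019 per year.
Growing perpetuity (Gordon): PV = PMT₁ / (r − g) = 46,730 / (r − 0.0028) = CHF 2,884,567.90.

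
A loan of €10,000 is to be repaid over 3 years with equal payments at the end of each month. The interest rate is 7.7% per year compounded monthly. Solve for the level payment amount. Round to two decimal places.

Level ordinary annuity; solve PV = PMT × [(1 − (1+r)^−n)/r] for PMT.
Periodic rate r = 0.077/12 per month; n is counted in months.
With n = 36: PMT = 10,000 / ([(1 − (1+r)^−n)/r]) = €311.98

€311.98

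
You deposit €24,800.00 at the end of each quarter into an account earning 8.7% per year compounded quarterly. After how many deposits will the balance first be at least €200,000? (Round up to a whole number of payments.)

8 payments

Periodic rate r = 0.087/4 per quarter; n is counted in quarters.
Ordinary annuity FV: 200,000 = 24,800 × [((1+r)^n − 1)/r].
(1+r)^n = 1 + 200,000 × r / 24,800, so n = ln(1 + 200,000·r/24,800) / ln(1+r) = 7.51.
Round up to a whole number of payments: n = 8.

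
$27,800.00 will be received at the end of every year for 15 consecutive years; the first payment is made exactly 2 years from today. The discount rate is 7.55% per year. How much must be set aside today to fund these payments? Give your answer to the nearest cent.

$227,460.52

Ordinary annuity of 15 payments, first payment at period 2.
Periodic rate r = 0.0755 per year.
The ordinary-annuity PV formula values the stream one period before the first payment (period 1); discount that back 1 periods:
PV₀ = 27,800 × [1 − (1+r)^−15] / r × (1+r)^−1 = $227,460.52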